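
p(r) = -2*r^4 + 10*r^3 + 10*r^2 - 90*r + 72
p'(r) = -8*r^3 + 30*r^2 + 20*r - 90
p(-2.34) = 149.26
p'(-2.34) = 129.97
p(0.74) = 14.33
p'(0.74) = -62.01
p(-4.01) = -568.25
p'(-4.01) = 828.05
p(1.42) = -15.13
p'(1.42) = -24.01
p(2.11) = -19.08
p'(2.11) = 10.61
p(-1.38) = 181.71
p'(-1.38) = -39.44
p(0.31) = 45.34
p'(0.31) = -81.16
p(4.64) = -58.38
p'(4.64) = -150.49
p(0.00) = 72.00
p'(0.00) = -90.00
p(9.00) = -5760.00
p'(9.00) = -3312.00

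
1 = 1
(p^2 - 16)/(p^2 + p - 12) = (p - 4)/(p - 3)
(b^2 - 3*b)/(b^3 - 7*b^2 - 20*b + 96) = b/(b^2 - 4*b - 32)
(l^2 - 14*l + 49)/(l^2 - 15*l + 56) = (l - 7)/(l - 8)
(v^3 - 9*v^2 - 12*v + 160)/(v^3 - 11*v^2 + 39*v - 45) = (v^2 - 4*v - 32)/(v^2 - 6*v + 9)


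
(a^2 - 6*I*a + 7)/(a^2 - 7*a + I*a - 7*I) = (a - 7*I)/(a - 7)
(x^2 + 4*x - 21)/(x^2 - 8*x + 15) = (x + 7)/(x - 5)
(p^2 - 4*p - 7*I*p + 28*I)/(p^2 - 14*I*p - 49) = (p - 4)/(p - 7*I)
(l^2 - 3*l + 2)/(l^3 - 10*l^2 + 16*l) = (l - 1)/(l*(l - 8))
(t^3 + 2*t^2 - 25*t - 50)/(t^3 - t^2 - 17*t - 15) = (t^2 + 7*t + 10)/(t^2 + 4*t + 3)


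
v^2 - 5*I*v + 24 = (v - 8*I)*(v + 3*I)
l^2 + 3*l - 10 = (l - 2)*(l + 5)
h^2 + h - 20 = (h - 4)*(h + 5)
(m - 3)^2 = m^2 - 6*m + 9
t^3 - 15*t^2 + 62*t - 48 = (t - 8)*(t - 6)*(t - 1)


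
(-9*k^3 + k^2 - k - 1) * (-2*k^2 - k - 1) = 18*k^5 + 7*k^4 + 10*k^3 + 2*k^2 + 2*k + 1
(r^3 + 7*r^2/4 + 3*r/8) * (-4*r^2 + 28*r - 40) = -4*r^5 + 21*r^4 + 15*r^3/2 - 119*r^2/2 - 15*r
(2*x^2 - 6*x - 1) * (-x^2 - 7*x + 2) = -2*x^4 - 8*x^3 + 47*x^2 - 5*x - 2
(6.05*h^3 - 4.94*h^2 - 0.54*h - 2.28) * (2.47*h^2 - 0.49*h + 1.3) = 14.9435*h^5 - 15.1663*h^4 + 8.9518*h^3 - 11.789*h^2 + 0.4152*h - 2.964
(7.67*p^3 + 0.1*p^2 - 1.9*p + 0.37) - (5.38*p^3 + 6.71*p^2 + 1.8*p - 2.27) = 2.29*p^3 - 6.61*p^2 - 3.7*p + 2.64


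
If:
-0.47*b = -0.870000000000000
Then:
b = 1.85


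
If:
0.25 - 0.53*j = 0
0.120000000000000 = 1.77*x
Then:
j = 0.47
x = 0.07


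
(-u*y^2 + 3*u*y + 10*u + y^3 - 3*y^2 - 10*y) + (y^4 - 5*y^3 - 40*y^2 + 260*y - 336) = -u*y^2 + 3*u*y + 10*u + y^4 - 4*y^3 - 43*y^2 + 250*y - 336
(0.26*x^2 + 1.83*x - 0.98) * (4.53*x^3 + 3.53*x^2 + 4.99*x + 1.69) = 1.1778*x^5 + 9.2077*x^4 + 3.3179*x^3 + 6.1117*x^2 - 1.7975*x - 1.6562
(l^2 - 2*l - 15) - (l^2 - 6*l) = 4*l - 15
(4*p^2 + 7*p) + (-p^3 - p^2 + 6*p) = -p^3 + 3*p^2 + 13*p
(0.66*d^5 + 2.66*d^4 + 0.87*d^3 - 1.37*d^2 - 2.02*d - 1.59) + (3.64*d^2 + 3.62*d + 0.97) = 0.66*d^5 + 2.66*d^4 + 0.87*d^3 + 2.27*d^2 + 1.6*d - 0.62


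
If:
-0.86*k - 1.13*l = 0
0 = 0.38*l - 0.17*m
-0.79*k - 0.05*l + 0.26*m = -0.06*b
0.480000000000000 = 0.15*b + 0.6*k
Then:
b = 2.66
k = 0.13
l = -0.10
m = -0.23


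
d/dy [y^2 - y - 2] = 2*y - 1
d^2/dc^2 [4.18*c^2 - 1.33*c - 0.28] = 8.36000000000000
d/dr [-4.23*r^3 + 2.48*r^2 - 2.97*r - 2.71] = -12.69*r^2 + 4.96*r - 2.97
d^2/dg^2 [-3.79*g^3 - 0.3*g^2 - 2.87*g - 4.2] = -22.74*g - 0.6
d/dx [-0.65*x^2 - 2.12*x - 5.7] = -1.3*x - 2.12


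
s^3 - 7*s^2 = s^2*(s - 7)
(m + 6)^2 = m^2 + 12*m + 36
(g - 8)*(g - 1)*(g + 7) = g^3 - 2*g^2 - 55*g + 56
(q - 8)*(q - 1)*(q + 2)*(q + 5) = q^4 - 2*q^3 - 45*q^2 - 34*q + 80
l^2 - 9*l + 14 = (l - 7)*(l - 2)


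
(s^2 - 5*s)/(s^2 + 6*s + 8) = s*(s - 5)/(s^2 + 6*s + 8)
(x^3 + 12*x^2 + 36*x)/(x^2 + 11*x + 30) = x*(x + 6)/(x + 5)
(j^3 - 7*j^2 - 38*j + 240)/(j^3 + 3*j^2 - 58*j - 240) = (j - 5)/(j + 5)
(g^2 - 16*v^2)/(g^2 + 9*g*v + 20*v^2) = (g - 4*v)/(g + 5*v)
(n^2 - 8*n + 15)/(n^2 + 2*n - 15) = (n - 5)/(n + 5)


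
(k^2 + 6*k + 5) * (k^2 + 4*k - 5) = k^4 + 10*k^3 + 24*k^2 - 10*k - 25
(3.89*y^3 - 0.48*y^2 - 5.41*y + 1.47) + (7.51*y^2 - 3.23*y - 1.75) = 3.89*y^3 + 7.03*y^2 - 8.64*y - 0.28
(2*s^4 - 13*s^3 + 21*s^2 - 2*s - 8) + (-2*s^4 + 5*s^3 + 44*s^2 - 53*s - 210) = -8*s^3 + 65*s^2 - 55*s - 218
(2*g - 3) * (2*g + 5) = 4*g^2 + 4*g - 15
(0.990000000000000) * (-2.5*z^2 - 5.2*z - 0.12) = -2.475*z^2 - 5.148*z - 0.1188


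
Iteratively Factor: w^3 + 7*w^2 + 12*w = (w + 3)*(w^2 + 4*w) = w*(w + 3)*(w + 4)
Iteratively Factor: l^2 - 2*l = (l - 2)*(l)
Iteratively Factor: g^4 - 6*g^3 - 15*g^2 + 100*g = (g + 4)*(g^3 - 10*g^2 + 25*g) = (g - 5)*(g + 4)*(g^2 - 5*g) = g*(g - 5)*(g + 4)*(g - 5)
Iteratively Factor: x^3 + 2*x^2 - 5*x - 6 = (x - 2)*(x^2 + 4*x + 3) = (x - 2)*(x + 3)*(x + 1)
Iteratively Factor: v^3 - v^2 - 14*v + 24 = (v - 2)*(v^2 + v - 12) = (v - 2)*(v + 4)*(v - 3)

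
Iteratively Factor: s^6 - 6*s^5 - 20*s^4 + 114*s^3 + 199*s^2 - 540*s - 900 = (s - 3)*(s^5 - 3*s^4 - 29*s^3 + 27*s^2 + 280*s + 300) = (s - 3)*(s + 2)*(s^4 - 5*s^3 - 19*s^2 + 65*s + 150) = (s - 5)*(s - 3)*(s + 2)*(s^3 - 19*s - 30) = (s - 5)^2*(s - 3)*(s + 2)*(s^2 + 5*s + 6) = (s - 5)^2*(s - 3)*(s + 2)^2*(s + 3)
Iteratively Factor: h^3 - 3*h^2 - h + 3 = (h - 3)*(h^2 - 1) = (h - 3)*(h + 1)*(h - 1)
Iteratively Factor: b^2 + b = (b)*(b + 1)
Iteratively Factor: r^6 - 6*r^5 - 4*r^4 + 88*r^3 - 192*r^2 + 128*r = (r + 4)*(r^5 - 10*r^4 + 36*r^3 - 56*r^2 + 32*r) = (r - 2)*(r + 4)*(r^4 - 8*r^3 + 20*r^2 - 16*r) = (r - 4)*(r - 2)*(r + 4)*(r^3 - 4*r^2 + 4*r) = (r - 4)*(r - 2)^2*(r + 4)*(r^2 - 2*r) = (r - 4)*(r - 2)^3*(r + 4)*(r)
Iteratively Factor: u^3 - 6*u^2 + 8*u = (u)*(u^2 - 6*u + 8) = u*(u - 4)*(u - 2)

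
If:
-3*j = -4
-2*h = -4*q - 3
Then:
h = 2*q + 3/2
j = 4/3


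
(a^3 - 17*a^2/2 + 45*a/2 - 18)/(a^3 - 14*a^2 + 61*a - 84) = (a - 3/2)/(a - 7)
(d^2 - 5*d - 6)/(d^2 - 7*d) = (d^2 - 5*d - 6)/(d*(d - 7))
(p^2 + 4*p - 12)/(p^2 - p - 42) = (p - 2)/(p - 7)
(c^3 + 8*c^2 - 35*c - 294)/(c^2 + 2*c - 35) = (c^2 + c - 42)/(c - 5)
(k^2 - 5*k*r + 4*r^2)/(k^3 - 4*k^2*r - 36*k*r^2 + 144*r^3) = (-k + r)/(-k^2 + 36*r^2)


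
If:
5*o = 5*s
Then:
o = s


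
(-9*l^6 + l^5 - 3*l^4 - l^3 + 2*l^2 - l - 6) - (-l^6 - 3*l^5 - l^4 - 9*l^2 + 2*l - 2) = -8*l^6 + 4*l^5 - 2*l^4 - l^3 + 11*l^2 - 3*l - 4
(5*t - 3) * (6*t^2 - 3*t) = 30*t^3 - 33*t^2 + 9*t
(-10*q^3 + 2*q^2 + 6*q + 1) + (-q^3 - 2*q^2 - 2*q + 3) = -11*q^3 + 4*q + 4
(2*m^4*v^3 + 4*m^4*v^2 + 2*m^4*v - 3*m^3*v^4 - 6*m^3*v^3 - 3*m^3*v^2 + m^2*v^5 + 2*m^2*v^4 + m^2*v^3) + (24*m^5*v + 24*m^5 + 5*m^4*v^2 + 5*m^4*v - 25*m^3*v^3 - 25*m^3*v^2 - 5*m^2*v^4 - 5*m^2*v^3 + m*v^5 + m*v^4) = 24*m^5*v + 24*m^5 + 2*m^4*v^3 + 9*m^4*v^2 + 7*m^4*v - 3*m^3*v^4 - 31*m^3*v^3 - 28*m^3*v^2 + m^2*v^5 - 3*m^2*v^4 - 4*m^2*v^3 + m*v^5 + m*v^4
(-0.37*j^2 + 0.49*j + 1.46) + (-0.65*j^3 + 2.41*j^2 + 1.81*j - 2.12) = -0.65*j^3 + 2.04*j^2 + 2.3*j - 0.66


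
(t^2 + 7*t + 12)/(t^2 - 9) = (t + 4)/(t - 3)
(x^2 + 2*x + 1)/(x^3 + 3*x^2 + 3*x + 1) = 1/(x + 1)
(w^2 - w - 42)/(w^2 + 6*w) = (w - 7)/w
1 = 1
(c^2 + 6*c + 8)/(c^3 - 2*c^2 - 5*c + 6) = (c + 4)/(c^2 - 4*c + 3)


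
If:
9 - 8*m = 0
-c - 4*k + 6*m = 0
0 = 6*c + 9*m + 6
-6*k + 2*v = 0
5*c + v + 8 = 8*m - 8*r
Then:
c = -43/16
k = 151/64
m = 9/8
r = 471/512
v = 453/64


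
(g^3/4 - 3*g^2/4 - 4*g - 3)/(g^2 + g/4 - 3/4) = (g^2 - 4*g - 12)/(4*g - 3)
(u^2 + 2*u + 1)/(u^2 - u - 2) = (u + 1)/(u - 2)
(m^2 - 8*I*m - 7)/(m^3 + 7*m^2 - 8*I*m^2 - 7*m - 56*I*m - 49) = 1/(m + 7)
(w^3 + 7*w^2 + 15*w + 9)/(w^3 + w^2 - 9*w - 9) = (w + 3)/(w - 3)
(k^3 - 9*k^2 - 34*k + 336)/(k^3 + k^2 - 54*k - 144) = (k - 7)/(k + 3)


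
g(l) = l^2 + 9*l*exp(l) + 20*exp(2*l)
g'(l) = 9*l*exp(l) + 2*l + 40*exp(2*l) + 9*exp(l)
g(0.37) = 46.88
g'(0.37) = 102.43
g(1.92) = 1052.06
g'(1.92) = 2044.11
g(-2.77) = 6.19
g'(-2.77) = -6.38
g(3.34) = 16785.80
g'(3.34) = 32961.68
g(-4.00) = 15.35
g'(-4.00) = -8.48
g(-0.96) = 0.55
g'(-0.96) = 4.08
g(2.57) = 3723.13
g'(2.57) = 7253.58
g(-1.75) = 0.93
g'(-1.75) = -3.47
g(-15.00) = 225.00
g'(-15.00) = -30.00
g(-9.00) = 80.99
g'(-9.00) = -18.01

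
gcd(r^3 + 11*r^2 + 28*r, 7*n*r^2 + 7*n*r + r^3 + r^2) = r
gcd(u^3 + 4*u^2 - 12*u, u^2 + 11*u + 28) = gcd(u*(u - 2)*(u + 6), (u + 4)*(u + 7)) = 1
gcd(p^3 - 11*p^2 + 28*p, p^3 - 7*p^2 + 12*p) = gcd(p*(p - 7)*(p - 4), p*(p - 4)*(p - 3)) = p^2 - 4*p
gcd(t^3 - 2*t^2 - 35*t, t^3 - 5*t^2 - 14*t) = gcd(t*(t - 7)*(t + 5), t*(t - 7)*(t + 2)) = t^2 - 7*t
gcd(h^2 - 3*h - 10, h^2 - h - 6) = h + 2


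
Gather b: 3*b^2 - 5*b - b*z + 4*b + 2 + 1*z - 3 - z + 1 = 3*b^2 + b*(-z - 1)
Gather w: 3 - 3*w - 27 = -3*w - 24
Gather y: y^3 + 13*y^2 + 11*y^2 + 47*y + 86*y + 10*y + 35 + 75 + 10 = y^3 + 24*y^2 + 143*y + 120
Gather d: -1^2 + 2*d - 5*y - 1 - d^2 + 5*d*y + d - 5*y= -d^2 + d*(5*y + 3) - 10*y - 2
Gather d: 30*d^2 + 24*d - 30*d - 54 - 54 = 30*d^2 - 6*d - 108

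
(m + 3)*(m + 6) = m^2 + 9*m + 18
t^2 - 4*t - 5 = (t - 5)*(t + 1)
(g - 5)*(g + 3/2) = g^2 - 7*g/2 - 15/2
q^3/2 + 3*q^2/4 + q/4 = q*(q/2 + 1/2)*(q + 1/2)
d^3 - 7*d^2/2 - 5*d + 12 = (d - 4)*(d - 3/2)*(d + 2)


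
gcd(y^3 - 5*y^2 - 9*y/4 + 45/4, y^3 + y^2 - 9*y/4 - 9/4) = y^2 - 9/4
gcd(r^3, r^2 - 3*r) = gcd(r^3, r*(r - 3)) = r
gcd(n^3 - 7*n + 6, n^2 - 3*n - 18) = n + 3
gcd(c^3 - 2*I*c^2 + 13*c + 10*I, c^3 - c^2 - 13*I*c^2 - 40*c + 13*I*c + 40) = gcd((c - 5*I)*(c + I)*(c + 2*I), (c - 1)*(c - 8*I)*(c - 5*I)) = c - 5*I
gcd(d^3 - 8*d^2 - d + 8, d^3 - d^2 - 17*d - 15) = d + 1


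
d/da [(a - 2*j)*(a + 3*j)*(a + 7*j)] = 3*a^2 + 16*a*j + j^2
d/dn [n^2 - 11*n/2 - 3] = 2*n - 11/2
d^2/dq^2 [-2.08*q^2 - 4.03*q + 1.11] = -4.16000000000000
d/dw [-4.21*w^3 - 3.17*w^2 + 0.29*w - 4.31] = -12.63*w^2 - 6.34*w + 0.29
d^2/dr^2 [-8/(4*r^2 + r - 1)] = 16*(16*r^2 + 4*r - (8*r + 1)^2 - 4)/(4*r^2 + r - 1)^3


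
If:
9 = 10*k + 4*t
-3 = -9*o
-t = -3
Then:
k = -3/10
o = 1/3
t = 3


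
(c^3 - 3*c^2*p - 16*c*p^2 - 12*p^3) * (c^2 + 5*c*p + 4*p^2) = c^5 + 2*c^4*p - 27*c^3*p^2 - 104*c^2*p^3 - 124*c*p^4 - 48*p^5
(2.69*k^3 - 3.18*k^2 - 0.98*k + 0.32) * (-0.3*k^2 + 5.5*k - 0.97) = -0.807*k^5 + 15.749*k^4 - 19.8053*k^3 - 2.4014*k^2 + 2.7106*k - 0.3104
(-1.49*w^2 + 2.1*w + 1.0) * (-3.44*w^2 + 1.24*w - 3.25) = 5.1256*w^4 - 9.0716*w^3 + 4.0065*w^2 - 5.585*w - 3.25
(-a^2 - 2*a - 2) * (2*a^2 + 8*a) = -2*a^4 - 12*a^3 - 20*a^2 - 16*a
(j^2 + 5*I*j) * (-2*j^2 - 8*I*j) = -2*j^4 - 18*I*j^3 + 40*j^2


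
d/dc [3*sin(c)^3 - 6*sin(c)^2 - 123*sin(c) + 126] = 3*(3*sin(c)^2 - 4*sin(c) - 41)*cos(c)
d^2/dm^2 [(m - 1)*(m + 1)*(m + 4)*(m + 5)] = 12*m^2 + 54*m + 38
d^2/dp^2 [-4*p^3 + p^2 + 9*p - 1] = 2 - 24*p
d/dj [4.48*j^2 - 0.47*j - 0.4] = 8.96*j - 0.47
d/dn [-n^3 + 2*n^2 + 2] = n*(4 - 3*n)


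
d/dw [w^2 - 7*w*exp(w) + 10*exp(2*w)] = -7*w*exp(w) + 2*w + 20*exp(2*w) - 7*exp(w)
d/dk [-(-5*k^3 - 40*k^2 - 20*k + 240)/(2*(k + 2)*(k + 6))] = 5*(k^2 + 4*k + 12)/(2*(k^2 + 4*k + 4))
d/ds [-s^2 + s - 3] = 1 - 2*s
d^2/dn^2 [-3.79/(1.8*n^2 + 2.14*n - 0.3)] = (24.5592*n^2 + 29.19816*n - 3.79*(3.6*n + 2.14)*(7.2*n + 4.28) - 4.0932)/(1.8*n^2 + 2.14*n - 0.3)^3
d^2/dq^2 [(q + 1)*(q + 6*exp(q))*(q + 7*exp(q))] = 13*q^2*exp(q) + 168*q*exp(2*q) + 65*q*exp(q) + 6*q + 336*exp(2*q) + 52*exp(q) + 2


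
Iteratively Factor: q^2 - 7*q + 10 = (q - 5)*(q - 2)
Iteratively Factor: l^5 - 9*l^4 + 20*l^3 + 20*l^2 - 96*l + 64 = (l - 1)*(l^4 - 8*l^3 + 12*l^2 + 32*l - 64) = (l - 4)*(l - 1)*(l^3 - 4*l^2 - 4*l + 16) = (l - 4)*(l - 2)*(l - 1)*(l^2 - 2*l - 8) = (l - 4)*(l - 2)*(l - 1)*(l + 2)*(l - 4)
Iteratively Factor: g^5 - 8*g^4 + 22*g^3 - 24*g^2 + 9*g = (g)*(g^4 - 8*g^3 + 22*g^2 - 24*g + 9) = g*(g - 1)*(g^3 - 7*g^2 + 15*g - 9) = g*(g - 3)*(g - 1)*(g^2 - 4*g + 3) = g*(g - 3)*(g - 1)^2*(g - 3)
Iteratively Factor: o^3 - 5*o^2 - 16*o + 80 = (o - 4)*(o^2 - o - 20) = (o - 5)*(o - 4)*(o + 4)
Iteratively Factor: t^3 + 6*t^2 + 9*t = (t)*(t^2 + 6*t + 9) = t*(t + 3)*(t + 3)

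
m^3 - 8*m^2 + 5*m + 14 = (m - 7)*(m - 2)*(m + 1)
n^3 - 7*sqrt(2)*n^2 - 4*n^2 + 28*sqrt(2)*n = n*(n - 4)*(n - 7*sqrt(2))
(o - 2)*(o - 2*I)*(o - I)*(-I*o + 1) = -I*o^4 - 2*o^3 + 2*I*o^3 + 4*o^2 - I*o^2 - 2*o + 2*I*o + 4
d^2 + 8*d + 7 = (d + 1)*(d + 7)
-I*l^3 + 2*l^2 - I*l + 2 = (l - I)*(l + 2*I)*(-I*l + 1)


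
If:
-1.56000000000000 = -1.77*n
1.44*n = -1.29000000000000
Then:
No Solution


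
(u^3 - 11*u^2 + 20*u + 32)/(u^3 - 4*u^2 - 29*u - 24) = (u - 4)/(u + 3)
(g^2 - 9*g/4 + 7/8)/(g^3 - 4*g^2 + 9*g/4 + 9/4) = (8*g^2 - 18*g + 7)/(2*(4*g^3 - 16*g^2 + 9*g + 9))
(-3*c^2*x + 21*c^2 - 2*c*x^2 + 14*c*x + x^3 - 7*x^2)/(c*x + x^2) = -3*c + 21*c/x + x - 7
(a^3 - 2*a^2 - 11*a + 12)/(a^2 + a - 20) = (a^2 + 2*a - 3)/(a + 5)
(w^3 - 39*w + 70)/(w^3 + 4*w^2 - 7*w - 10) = (w^2 + 2*w - 35)/(w^2 + 6*w + 5)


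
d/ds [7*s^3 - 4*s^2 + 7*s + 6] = 21*s^2 - 8*s + 7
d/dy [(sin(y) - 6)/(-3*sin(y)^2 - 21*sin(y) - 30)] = (sin(y)^2 - 12*sin(y) - 52)*cos(y)/(3*(sin(y)^2 + 7*sin(y) + 10)^2)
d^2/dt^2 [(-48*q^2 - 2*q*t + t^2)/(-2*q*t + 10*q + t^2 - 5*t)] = 2*((2*q - 2*t + 5)^2*(48*q^2 + 2*q*t - t^2) + (48*q^2 + 2*q*t - t^2 - 2*(q - t)*(2*q - 2*t + 5))*(2*q*t - 10*q - t^2 + 5*t) - (2*q*t - 10*q - t^2 + 5*t)^2)/(2*q*t - 10*q - t^2 + 5*t)^3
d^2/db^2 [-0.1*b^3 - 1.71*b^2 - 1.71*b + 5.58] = -0.6*b - 3.42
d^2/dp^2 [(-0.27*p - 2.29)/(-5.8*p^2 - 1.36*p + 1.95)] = ((0.27*p + 2.29)*(11.6*p + 1.36)*(23.2*p + 2.72) - (9.396*p + 27.2984)*(5.8*p^2 + 1.36*p - 1.95))/(5.8*p^2 + 1.36*p - 1.95)^3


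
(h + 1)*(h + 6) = h^2 + 7*h + 6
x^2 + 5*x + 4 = (x + 1)*(x + 4)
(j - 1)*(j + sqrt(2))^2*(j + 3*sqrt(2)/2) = j^4 - j^3 + 7*sqrt(2)*j^3/2 - 7*sqrt(2)*j^2/2 + 8*j^2 - 8*j + 3*sqrt(2)*j - 3*sqrt(2)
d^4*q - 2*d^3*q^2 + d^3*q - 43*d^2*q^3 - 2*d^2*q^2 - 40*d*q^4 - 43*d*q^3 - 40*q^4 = (d - 8*q)*(d + q)*(d + 5*q)*(d*q + q)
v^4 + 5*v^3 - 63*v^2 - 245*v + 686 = (v - 7)*(v - 2)*(v + 7)^2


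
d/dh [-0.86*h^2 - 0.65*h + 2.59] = -1.72*h - 0.65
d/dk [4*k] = 4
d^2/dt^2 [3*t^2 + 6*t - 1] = 6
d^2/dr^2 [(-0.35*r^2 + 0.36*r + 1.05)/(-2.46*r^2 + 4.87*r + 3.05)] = (4.028988*r^3 - 22.36878*r^2 + 59.26878*r - 48.35552)/(14.886936*r^6 - 88.413876*r^5 + 119.658582*r^4 + 103.736357*r^3 - 148.357185*r^2 - 135.909525*r - 28.372625)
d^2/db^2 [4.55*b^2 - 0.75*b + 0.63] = 9.10000000000000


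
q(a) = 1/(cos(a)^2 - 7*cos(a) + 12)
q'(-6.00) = -0.04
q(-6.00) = 0.16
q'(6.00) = 0.04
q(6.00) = 0.16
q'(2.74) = -0.01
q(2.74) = 0.05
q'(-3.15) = -0.00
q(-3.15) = 0.05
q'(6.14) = 0.02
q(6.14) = 0.17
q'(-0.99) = 0.07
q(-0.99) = 0.12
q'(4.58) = 0.04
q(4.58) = 0.08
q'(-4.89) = -0.06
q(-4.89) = 0.09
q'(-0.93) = 0.07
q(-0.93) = 0.12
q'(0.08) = -0.01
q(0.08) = 0.17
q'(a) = (2*sin(a)*cos(a) - 7*sin(a))/(cos(a)^2 - 7*cos(a) + 12)^2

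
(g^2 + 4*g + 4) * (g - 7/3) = g^3 + 5*g^2/3 - 16*g/3 - 28/3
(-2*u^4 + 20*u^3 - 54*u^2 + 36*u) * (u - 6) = -2*u^5 + 32*u^4 - 174*u^3 + 360*u^2 - 216*u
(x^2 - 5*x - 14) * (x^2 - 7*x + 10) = x^4 - 12*x^3 + 31*x^2 + 48*x - 140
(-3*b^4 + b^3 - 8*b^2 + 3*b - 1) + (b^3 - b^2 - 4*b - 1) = -3*b^4 + 2*b^3 - 9*b^2 - b - 2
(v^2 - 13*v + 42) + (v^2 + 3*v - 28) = 2*v^2 - 10*v + 14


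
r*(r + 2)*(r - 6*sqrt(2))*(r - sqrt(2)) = r^4 - 7*sqrt(2)*r^3 + 2*r^3 - 14*sqrt(2)*r^2 + 12*r^2 + 24*r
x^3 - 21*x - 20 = (x - 5)*(x + 1)*(x + 4)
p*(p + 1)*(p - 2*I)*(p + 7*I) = p^4 + p^3 + 5*I*p^3 + 14*p^2 + 5*I*p^2 + 14*p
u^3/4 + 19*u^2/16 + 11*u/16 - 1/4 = (u/4 + 1/4)*(u - 1/4)*(u + 4)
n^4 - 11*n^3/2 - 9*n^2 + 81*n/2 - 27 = (n - 6)*(n - 3/2)*(n - 1)*(n + 3)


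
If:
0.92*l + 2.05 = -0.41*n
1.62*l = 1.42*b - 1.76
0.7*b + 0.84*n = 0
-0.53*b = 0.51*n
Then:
No Solution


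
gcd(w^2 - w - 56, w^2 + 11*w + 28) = w + 7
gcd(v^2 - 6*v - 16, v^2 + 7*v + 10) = v + 2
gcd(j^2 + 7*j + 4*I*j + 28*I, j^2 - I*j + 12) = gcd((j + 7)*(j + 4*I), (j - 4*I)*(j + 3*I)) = 1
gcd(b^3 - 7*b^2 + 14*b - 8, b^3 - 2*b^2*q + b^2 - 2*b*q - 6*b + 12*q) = b - 2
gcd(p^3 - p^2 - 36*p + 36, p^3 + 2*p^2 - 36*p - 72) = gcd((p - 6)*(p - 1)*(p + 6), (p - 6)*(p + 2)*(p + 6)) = p^2 - 36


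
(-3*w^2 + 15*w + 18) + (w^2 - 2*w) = -2*w^2 + 13*w + 18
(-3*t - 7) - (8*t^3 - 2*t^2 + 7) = -8*t^3 + 2*t^2 - 3*t - 14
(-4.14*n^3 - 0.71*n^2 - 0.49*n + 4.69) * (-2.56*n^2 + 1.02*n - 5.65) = 10.5984*n^5 - 2.4052*n^4 + 23.9212*n^3 - 8.4947*n^2 + 7.5523*n - 26.4985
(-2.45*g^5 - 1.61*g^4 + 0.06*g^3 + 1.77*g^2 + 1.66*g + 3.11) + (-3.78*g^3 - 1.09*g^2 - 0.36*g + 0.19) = -2.45*g^5 - 1.61*g^4 - 3.72*g^3 + 0.68*g^2 + 1.3*g + 3.3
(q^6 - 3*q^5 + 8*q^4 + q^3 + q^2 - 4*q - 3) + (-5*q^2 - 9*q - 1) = q^6 - 3*q^5 + 8*q^4 + q^3 - 4*q^2 - 13*q - 4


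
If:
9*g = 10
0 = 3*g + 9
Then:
No Solution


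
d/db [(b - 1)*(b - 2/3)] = 2*b - 5/3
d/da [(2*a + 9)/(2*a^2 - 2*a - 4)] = (a^2 - a - (2*a - 1)*(2*a + 9)/2 - 2)/(-a^2 + a + 2)^2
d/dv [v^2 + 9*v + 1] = 2*v + 9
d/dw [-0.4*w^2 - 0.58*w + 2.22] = -0.8*w - 0.58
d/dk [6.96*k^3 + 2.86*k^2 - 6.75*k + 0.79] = 20.88*k^2 + 5.72*k - 6.75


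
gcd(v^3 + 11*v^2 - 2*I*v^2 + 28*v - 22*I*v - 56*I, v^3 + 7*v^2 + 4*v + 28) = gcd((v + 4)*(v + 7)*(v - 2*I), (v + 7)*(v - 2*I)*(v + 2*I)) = v^2 + v*(7 - 2*I) - 14*I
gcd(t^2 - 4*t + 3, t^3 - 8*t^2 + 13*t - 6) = t - 1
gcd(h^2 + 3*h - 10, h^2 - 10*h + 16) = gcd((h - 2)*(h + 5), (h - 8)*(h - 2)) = h - 2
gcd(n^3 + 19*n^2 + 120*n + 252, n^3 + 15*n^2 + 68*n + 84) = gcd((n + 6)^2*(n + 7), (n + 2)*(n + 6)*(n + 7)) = n^2 + 13*n + 42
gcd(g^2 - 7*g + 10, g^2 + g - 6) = g - 2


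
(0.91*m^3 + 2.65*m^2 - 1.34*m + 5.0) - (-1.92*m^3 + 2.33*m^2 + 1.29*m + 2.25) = 2.83*m^3 + 0.32*m^2 - 2.63*m + 2.75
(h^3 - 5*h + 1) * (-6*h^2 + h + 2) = -6*h^5 + h^4 + 32*h^3 - 11*h^2 - 9*h + 2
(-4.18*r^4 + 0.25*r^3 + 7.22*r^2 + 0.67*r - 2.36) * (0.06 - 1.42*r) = 5.9356*r^5 - 0.6058*r^4 - 10.2374*r^3 - 0.5182*r^2 + 3.3914*r - 0.1416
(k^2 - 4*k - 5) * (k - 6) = k^3 - 10*k^2 + 19*k + 30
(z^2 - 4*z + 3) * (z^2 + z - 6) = z^4 - 3*z^3 - 7*z^2 + 27*z - 18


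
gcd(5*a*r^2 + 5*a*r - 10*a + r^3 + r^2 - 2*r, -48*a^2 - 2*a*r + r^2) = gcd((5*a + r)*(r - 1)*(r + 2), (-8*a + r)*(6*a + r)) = 1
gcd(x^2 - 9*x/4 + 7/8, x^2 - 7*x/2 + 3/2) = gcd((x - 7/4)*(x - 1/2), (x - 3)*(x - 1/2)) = x - 1/2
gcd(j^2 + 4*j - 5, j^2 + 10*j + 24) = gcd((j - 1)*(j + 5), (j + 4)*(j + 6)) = 1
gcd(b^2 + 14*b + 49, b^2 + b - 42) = b + 7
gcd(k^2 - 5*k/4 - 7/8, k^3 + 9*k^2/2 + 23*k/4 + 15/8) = k + 1/2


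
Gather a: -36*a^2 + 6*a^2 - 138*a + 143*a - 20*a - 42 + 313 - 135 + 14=-30*a^2 - 15*a + 150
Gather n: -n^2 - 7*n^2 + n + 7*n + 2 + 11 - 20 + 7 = -8*n^2 + 8*n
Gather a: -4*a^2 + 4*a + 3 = -4*a^2 + 4*a + 3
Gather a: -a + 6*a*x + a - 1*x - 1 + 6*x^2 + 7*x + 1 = 6*a*x + 6*x^2 + 6*x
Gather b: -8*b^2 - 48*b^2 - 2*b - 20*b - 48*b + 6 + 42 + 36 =-56*b^2 - 70*b + 84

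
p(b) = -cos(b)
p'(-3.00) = -0.14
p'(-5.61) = 0.62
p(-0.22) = -0.98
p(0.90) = -0.62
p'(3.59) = -0.43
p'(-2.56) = -0.55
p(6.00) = -0.96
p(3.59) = 0.90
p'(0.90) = 0.78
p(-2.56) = 0.84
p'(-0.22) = -0.22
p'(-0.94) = -0.81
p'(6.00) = -0.28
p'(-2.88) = -0.26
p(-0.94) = -0.59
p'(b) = sin(b)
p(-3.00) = 0.99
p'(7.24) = 0.82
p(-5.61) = -0.78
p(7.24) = -0.58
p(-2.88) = 0.97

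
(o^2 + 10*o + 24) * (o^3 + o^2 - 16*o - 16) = o^5 + 11*o^4 + 18*o^3 - 152*o^2 - 544*o - 384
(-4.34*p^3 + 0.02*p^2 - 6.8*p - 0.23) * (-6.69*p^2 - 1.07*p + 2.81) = 29.0346*p^5 + 4.51*p^4 + 33.2752*p^3 + 8.8709*p^2 - 18.8619*p - 0.6463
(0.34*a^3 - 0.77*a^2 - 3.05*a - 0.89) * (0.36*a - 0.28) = 0.1224*a^4 - 0.3724*a^3 - 0.8824*a^2 + 0.5336*a + 0.2492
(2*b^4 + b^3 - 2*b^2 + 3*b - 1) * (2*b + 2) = 4*b^5 + 6*b^4 - 2*b^3 + 2*b^2 + 4*b - 2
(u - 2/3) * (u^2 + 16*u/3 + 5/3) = u^3 + 14*u^2/3 - 17*u/9 - 10/9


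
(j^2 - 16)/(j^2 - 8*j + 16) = (j + 4)/(j - 4)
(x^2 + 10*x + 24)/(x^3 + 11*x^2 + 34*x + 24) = 1/(x + 1)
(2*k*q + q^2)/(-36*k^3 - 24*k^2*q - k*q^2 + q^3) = q/(-18*k^2 - 3*k*q + q^2)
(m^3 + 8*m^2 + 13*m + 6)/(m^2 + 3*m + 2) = (m^2 + 7*m + 6)/(m + 2)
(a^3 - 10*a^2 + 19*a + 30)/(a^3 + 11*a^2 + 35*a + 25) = (a^2 - 11*a + 30)/(a^2 + 10*a + 25)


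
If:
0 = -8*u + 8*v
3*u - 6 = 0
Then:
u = 2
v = 2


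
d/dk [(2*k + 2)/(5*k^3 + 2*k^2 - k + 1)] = 2*(5*k^3 + 2*k^2 - k - (k + 1)*(15*k^2 + 4*k - 1) + 1)/(5*k^3 + 2*k^2 - k + 1)^2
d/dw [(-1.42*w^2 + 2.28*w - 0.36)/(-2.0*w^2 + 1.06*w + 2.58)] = (3.0548*w^2 - 8.7672*w + 6.264)/(4.0*w^4 - 4.24*w^3 - 9.1964*w^2 + 5.4696*w + 6.6564)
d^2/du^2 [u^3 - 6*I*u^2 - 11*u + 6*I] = 6*u - 12*I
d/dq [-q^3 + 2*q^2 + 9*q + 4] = -3*q^2 + 4*q + 9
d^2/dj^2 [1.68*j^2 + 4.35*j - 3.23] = 3.36000000000000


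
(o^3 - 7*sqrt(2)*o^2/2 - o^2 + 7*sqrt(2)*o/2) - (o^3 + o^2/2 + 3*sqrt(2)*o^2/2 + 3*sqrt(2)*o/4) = -5*sqrt(2)*o^2 - 3*o^2/2 + 11*sqrt(2)*o/4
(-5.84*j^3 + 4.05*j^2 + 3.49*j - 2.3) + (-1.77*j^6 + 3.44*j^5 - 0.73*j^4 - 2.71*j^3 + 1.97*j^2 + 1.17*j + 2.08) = -1.77*j^6 + 3.44*j^5 - 0.73*j^4 - 8.55*j^3 + 6.02*j^2 + 4.66*j - 0.22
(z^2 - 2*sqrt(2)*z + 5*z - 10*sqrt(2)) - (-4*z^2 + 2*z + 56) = 5*z^2 - 2*sqrt(2)*z + 3*z - 56 - 10*sqrt(2)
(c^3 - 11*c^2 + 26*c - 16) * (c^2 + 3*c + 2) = c^5 - 8*c^4 - 5*c^3 + 40*c^2 + 4*c - 32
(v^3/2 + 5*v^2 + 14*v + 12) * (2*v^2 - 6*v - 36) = v^5 + 7*v^4 - 20*v^3 - 240*v^2 - 576*v - 432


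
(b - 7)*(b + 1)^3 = b^4 - 4*b^3 - 18*b^2 - 20*b - 7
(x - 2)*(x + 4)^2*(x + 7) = x^4 + 13*x^3 + 42*x^2 - 32*x - 224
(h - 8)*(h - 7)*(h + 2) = h^3 - 13*h^2 + 26*h + 112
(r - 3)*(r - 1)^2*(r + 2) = r^4 - 3*r^3 - 3*r^2 + 11*r - 6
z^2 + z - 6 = (z - 2)*(z + 3)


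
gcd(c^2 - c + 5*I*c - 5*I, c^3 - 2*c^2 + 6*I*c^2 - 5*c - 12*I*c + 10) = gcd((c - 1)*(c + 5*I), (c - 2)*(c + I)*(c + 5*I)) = c + 5*I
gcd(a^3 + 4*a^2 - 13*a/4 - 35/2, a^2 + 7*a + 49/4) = a + 7/2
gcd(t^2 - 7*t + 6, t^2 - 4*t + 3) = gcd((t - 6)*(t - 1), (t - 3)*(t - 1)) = t - 1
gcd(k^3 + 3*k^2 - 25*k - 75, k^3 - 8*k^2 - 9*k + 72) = k + 3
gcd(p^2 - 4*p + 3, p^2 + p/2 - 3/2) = p - 1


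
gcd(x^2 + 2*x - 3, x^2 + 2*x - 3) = x^2 + 2*x - 3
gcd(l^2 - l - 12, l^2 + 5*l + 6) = l + 3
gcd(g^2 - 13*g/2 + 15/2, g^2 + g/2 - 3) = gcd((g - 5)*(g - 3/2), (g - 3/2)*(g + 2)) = g - 3/2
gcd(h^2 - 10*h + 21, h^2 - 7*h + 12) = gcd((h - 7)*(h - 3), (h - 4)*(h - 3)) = h - 3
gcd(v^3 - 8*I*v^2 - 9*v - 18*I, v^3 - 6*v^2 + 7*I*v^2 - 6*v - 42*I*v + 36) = v + I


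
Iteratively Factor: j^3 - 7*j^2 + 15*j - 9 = (j - 3)*(j^2 - 4*j + 3) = (j - 3)*(j - 1)*(j - 3)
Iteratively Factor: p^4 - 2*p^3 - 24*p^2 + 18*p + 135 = (p - 3)*(p^3 + p^2 - 21*p - 45) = (p - 3)*(p + 3)*(p^2 - 2*p - 15) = (p - 5)*(p - 3)*(p + 3)*(p + 3)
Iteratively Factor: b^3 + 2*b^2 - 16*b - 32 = (b - 4)*(b^2 + 6*b + 8) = (b - 4)*(b + 2)*(b + 4)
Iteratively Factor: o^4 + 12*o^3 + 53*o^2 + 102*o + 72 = (o + 2)*(o^3 + 10*o^2 + 33*o + 36) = (o + 2)*(o + 3)*(o^2 + 7*o + 12) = (o + 2)*(o + 3)^2*(o + 4)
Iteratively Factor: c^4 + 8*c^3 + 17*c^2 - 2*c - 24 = (c + 3)*(c^3 + 5*c^2 + 2*c - 8) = (c - 1)*(c + 3)*(c^2 + 6*c + 8) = (c - 1)*(c + 2)*(c + 3)*(c + 4)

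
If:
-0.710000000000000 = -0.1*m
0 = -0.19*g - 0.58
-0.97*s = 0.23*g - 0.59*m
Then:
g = -3.05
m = 7.10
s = 5.04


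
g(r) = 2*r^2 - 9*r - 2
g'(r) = 4*r - 9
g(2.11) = -12.09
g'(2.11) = -0.56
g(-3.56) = 55.39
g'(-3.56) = -23.24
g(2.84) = -11.43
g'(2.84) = 2.36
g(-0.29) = 0.78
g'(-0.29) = -10.16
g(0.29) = -4.44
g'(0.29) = -7.84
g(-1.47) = 15.55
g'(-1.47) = -14.88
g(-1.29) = 12.94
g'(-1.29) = -14.16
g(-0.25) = 0.38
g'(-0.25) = -10.00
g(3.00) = -11.00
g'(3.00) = 3.00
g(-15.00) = 583.00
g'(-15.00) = -69.00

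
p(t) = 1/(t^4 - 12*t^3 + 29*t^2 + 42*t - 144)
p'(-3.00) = 0.00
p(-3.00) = 0.00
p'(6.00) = 0.00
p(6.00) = -0.00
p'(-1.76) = 0.07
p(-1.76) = -0.02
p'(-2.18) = 0.12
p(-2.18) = 0.02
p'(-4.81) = 0.00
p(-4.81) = 0.00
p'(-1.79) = 0.09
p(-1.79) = -0.02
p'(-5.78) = 0.00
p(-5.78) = 0.00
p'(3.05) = 640.00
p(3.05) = -16.00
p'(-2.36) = 0.03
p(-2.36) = 0.01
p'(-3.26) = 0.00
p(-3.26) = 0.00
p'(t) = (-4*t^3 + 36*t^2 - 58*t - 42)/(t^4 - 12*t^3 + 29*t^2 + 42*t - 144)^2 = 2*(-2*t^3 + 18*t^2 - 29*t - 21)/(t^4 - 12*t^3 + 29*t^2 + 42*t - 144)^2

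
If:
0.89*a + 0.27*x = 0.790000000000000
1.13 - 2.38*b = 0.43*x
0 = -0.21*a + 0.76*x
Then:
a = 0.82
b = 0.43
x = 0.23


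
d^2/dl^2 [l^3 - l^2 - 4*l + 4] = 6*l - 2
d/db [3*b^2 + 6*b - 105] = 6*b + 6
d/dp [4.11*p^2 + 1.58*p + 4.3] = 8.22*p + 1.58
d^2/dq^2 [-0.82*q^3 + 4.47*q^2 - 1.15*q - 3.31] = 8.94 - 4.92*q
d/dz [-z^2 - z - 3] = -2*z - 1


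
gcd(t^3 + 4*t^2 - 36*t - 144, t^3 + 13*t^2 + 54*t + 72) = t^2 + 10*t + 24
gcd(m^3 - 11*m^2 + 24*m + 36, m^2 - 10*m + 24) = m - 6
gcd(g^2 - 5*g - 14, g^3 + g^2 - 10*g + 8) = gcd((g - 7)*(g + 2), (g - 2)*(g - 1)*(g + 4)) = 1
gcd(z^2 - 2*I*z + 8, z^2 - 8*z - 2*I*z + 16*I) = 1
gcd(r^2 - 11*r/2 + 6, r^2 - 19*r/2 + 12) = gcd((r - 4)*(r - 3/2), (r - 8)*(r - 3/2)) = r - 3/2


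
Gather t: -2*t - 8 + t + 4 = -t - 4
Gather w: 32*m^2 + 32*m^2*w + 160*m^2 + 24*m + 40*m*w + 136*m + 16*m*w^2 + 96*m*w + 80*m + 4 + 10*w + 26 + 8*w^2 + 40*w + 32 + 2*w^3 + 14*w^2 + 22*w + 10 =192*m^2 + 240*m + 2*w^3 + w^2*(16*m + 22) + w*(32*m^2 + 136*m + 72) + 72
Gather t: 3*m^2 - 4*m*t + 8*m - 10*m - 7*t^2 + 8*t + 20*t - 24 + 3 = 3*m^2 - 2*m - 7*t^2 + t*(28 - 4*m) - 21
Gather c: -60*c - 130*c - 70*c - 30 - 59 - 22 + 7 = -260*c - 104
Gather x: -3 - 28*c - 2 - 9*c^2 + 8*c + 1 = -9*c^2 - 20*c - 4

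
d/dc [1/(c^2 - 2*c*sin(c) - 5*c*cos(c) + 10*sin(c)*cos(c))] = (-5*c*sin(c) + 2*c*cos(c) - 2*c + 2*sin(c) + 5*cos(c) - 10*cos(2*c))/((c - 2*sin(c))^2*(c - 5*cos(c))^2)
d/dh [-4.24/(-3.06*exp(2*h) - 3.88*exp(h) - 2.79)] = (-25.9488*exp(h) - 16.4512)*exp(h)/(3.06*exp(2*h) + 3.88*exp(h) + 2.79)^2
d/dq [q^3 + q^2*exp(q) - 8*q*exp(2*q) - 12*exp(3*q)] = q^2*exp(q) + 3*q^2 - 16*q*exp(2*q) + 2*q*exp(q) - 36*exp(3*q) - 8*exp(2*q)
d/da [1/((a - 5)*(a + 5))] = -2*a/(a^4 - 50*a^2 + 625)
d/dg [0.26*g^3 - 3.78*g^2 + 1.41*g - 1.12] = 0.78*g^2 - 7.56*g + 1.41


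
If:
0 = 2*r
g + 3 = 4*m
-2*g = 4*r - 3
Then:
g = 3/2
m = 9/8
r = 0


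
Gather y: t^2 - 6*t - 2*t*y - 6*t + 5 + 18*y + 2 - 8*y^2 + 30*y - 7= t^2 - 12*t - 8*y^2 + y*(48 - 2*t)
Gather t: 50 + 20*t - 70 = 20*t - 20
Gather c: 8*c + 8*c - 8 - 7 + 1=16*c - 14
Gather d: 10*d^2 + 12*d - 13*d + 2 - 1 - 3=10*d^2 - d - 2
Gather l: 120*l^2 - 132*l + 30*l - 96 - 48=120*l^2 - 102*l - 144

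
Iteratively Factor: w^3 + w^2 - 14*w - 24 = (w + 2)*(w^2 - w - 12) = (w - 4)*(w + 2)*(w + 3)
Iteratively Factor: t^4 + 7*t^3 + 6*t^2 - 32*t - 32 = (t + 4)*(t^3 + 3*t^2 - 6*t - 8) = (t + 4)^2*(t^2 - t - 2) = (t - 2)*(t + 4)^2*(t + 1)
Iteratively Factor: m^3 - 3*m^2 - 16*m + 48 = (m + 4)*(m^2 - 7*m + 12) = (m - 3)*(m + 4)*(m - 4)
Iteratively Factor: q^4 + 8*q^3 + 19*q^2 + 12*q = (q + 3)*(q^3 + 5*q^2 + 4*q) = q*(q + 3)*(q^2 + 5*q + 4) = q*(q + 1)*(q + 3)*(q + 4)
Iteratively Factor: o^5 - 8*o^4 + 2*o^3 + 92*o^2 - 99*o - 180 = (o - 3)*(o^4 - 5*o^3 - 13*o^2 + 53*o + 60) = (o - 4)*(o - 3)*(o^3 - o^2 - 17*o - 15) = (o - 4)*(o - 3)*(o + 1)*(o^2 - 2*o - 15) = (o - 5)*(o - 4)*(o - 3)*(o + 1)*(o + 3)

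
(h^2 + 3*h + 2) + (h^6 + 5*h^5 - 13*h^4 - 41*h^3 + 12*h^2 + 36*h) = h^6 + 5*h^5 - 13*h^4 - 41*h^3 + 13*h^2 + 39*h + 2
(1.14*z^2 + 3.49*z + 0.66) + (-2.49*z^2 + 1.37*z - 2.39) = -1.35*z^2 + 4.86*z - 1.73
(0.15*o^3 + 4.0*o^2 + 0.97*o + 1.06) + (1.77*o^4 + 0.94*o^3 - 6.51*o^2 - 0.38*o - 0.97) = 1.77*o^4 + 1.09*o^3 - 2.51*o^2 + 0.59*o + 0.0900000000000001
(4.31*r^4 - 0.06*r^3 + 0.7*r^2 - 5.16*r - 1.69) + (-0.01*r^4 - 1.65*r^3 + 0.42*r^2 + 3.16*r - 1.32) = 4.3*r^4 - 1.71*r^3 + 1.12*r^2 - 2.0*r - 3.01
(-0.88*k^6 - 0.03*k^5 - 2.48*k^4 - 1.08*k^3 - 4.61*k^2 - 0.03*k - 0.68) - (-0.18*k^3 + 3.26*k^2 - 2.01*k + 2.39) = -0.88*k^6 - 0.03*k^5 - 2.48*k^4 - 0.9*k^3 - 7.87*k^2 + 1.98*k - 3.07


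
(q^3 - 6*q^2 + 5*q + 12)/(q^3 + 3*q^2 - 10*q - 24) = (q^2 - 3*q - 4)/(q^2 + 6*q + 8)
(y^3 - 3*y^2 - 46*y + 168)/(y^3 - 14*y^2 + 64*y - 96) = (y + 7)/(y - 4)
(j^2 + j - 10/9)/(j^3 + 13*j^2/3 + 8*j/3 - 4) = (j + 5/3)/(j^2 + 5*j + 6)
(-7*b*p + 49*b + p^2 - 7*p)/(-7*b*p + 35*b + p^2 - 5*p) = (p - 7)/(p - 5)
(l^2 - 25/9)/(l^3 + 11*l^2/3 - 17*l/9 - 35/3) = (3*l + 5)/(3*l^2 + 16*l + 21)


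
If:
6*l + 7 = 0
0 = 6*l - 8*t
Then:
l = -7/6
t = -7/8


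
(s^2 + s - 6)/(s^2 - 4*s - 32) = (-s^2 - s + 6)/(-s^2 + 4*s + 32)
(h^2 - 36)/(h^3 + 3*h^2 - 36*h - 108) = 1/(h + 3)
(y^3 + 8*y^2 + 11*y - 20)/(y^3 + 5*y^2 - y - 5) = (y + 4)/(y + 1)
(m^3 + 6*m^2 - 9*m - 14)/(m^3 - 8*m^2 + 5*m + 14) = (m + 7)/(m - 7)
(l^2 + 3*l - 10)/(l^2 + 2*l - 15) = (l - 2)/(l - 3)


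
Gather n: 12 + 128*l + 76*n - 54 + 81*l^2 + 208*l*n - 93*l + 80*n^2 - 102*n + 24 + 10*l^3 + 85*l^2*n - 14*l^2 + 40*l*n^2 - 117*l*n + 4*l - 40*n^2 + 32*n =10*l^3 + 67*l^2 + 39*l + n^2*(40*l + 40) + n*(85*l^2 + 91*l + 6) - 18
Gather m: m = m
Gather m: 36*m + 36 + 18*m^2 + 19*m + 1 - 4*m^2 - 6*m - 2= 14*m^2 + 49*m + 35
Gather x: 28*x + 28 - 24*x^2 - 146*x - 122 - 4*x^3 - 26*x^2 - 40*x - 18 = -4*x^3 - 50*x^2 - 158*x - 112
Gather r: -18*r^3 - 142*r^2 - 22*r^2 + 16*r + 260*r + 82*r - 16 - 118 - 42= -18*r^3 - 164*r^2 + 358*r - 176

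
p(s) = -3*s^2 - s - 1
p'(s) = -6*s - 1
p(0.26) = -1.46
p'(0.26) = -2.56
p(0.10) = -1.13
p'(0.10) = -1.60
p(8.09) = -205.43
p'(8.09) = -49.54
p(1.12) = -5.88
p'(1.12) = -7.72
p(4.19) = -57.86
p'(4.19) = -26.14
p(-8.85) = -227.12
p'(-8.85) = 52.10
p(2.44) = -21.30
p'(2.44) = -15.64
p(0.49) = -2.21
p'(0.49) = -3.94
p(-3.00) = -25.00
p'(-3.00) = 17.00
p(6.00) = -115.00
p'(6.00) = -37.00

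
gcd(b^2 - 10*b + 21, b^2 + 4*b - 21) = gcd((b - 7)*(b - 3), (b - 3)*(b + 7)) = b - 3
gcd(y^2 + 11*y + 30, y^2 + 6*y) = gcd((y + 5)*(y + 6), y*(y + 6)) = y + 6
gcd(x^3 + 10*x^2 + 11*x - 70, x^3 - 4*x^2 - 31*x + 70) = x^2 + 3*x - 10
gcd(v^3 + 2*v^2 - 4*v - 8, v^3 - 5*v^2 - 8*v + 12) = v + 2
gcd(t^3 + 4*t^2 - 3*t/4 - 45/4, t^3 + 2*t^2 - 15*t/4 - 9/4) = t^2 + 3*t/2 - 9/2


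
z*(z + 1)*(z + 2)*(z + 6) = z^4 + 9*z^3 + 20*z^2 + 12*z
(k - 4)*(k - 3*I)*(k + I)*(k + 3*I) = k^4 - 4*k^3 + I*k^3 + 9*k^2 - 4*I*k^2 - 36*k + 9*I*k - 36*I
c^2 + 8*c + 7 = (c + 1)*(c + 7)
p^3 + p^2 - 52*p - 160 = (p - 8)*(p + 4)*(p + 5)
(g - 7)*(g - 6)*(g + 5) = g^3 - 8*g^2 - 23*g + 210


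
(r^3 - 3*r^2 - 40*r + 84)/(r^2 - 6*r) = (r^3 - 3*r^2 - 40*r + 84)/(r*(r - 6))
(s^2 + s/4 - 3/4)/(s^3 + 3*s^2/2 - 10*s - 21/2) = (4*s - 3)/(2*(2*s^2 + s - 21))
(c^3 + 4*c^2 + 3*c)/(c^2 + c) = c + 3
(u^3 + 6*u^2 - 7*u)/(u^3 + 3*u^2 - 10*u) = (u^2 + 6*u - 7)/(u^2 + 3*u - 10)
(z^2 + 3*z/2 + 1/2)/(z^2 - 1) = (z + 1/2)/(z - 1)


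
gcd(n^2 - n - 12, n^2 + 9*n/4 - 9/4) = n + 3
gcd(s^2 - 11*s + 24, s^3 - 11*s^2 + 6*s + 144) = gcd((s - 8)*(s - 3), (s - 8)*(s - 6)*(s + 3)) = s - 8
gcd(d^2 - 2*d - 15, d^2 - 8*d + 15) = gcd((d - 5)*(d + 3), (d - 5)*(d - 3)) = d - 5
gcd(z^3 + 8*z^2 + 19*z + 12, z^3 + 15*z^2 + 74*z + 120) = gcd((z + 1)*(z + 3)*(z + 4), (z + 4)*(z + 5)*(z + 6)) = z + 4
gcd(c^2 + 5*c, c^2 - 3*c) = c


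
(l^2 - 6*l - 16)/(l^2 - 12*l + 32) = (l + 2)/(l - 4)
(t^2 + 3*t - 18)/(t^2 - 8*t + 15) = (t + 6)/(t - 5)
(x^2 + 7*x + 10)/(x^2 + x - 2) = (x + 5)/(x - 1)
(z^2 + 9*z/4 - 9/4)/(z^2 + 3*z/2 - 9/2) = (4*z - 3)/(2*(2*z - 3))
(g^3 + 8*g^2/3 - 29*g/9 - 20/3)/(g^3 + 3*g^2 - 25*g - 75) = (g^2 - g/3 - 20/9)/(g^2 - 25)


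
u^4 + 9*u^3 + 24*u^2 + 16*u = u*(u + 1)*(u + 4)^2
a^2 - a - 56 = (a - 8)*(a + 7)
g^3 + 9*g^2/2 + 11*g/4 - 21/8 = (g - 1/2)*(g + 3/2)*(g + 7/2)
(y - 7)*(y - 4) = y^2 - 11*y + 28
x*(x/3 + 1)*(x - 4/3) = x^3/3 + 5*x^2/9 - 4*x/3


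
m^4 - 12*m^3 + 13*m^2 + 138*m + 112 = (m - 8)*(m - 7)*(m + 1)*(m + 2)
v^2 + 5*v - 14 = (v - 2)*(v + 7)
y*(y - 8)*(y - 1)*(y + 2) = y^4 - 7*y^3 - 10*y^2 + 16*y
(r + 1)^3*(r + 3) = r^4 + 6*r^3 + 12*r^2 + 10*r + 3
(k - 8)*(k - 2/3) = k^2 - 26*k/3 + 16/3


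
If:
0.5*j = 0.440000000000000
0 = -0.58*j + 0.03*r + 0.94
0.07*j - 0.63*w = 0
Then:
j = 0.88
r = -14.32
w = 0.10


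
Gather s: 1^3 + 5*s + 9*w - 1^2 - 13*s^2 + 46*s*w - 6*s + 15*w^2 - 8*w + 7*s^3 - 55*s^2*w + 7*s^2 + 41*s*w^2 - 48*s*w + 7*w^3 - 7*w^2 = 7*s^3 + s^2*(-55*w - 6) + s*(41*w^2 - 2*w - 1) + 7*w^3 + 8*w^2 + w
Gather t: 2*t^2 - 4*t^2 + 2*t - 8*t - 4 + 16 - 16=-2*t^2 - 6*t - 4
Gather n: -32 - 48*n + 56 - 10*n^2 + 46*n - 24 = -10*n^2 - 2*n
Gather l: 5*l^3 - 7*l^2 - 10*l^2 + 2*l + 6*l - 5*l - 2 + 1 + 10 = 5*l^3 - 17*l^2 + 3*l + 9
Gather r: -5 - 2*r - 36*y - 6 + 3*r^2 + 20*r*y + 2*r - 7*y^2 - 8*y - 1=3*r^2 + 20*r*y - 7*y^2 - 44*y - 12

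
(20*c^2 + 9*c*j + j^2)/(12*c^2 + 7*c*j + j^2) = (5*c + j)/(3*c + j)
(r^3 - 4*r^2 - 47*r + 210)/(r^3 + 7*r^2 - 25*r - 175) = (r - 6)/(r + 5)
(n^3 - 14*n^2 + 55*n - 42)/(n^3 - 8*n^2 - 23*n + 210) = (n - 1)/(n + 5)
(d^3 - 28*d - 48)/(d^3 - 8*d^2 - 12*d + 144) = (d + 2)/(d - 6)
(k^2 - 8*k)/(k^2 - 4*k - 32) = k/(k + 4)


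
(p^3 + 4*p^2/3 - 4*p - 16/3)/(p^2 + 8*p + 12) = (3*p^2 - 2*p - 8)/(3*(p + 6))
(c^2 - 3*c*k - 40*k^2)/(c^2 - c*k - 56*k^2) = (c + 5*k)/(c + 7*k)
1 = 1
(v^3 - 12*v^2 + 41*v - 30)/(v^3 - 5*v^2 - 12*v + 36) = (v^2 - 6*v + 5)/(v^2 + v - 6)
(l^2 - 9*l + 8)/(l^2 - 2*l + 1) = (l - 8)/(l - 1)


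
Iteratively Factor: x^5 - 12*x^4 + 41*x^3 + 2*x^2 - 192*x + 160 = (x - 5)*(x^4 - 7*x^3 + 6*x^2 + 32*x - 32) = (x - 5)*(x - 4)*(x^3 - 3*x^2 - 6*x + 8) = (x - 5)*(x - 4)^2*(x^2 + x - 2) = (x - 5)*(x - 4)^2*(x + 2)*(x - 1)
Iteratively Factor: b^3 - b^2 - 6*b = (b - 3)*(b^2 + 2*b) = (b - 3)*(b + 2)*(b)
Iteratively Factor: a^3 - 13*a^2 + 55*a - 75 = (a - 5)*(a^2 - 8*a + 15) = (a - 5)*(a - 3)*(a - 5)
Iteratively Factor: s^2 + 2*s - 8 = (s + 4)*(s - 2)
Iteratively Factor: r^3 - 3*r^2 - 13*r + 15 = (r - 1)*(r^2 - 2*r - 15) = (r - 5)*(r - 1)*(r + 3)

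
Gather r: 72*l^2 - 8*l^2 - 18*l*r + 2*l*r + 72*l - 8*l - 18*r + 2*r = 64*l^2 + 64*l + r*(-16*l - 16)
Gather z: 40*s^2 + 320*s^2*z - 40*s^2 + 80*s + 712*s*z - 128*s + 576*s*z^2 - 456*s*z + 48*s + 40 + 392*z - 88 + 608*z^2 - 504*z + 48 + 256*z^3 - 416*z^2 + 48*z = 256*z^3 + z^2*(576*s + 192) + z*(320*s^2 + 256*s - 64)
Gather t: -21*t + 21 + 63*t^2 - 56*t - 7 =63*t^2 - 77*t + 14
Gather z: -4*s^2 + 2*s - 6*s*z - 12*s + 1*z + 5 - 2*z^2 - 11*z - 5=-4*s^2 - 10*s - 2*z^2 + z*(-6*s - 10)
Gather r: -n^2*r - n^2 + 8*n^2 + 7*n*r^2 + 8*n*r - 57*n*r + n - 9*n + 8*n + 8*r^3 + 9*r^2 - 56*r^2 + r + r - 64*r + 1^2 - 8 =7*n^2 + 8*r^3 + r^2*(7*n - 47) + r*(-n^2 - 49*n - 62) - 7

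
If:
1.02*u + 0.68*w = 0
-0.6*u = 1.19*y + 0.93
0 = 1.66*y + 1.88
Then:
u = 0.70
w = -1.04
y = -1.13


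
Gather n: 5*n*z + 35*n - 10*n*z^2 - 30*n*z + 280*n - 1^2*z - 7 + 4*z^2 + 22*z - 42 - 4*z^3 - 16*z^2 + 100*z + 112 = n*(-10*z^2 - 25*z + 315) - 4*z^3 - 12*z^2 + 121*z + 63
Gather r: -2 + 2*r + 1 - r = r - 1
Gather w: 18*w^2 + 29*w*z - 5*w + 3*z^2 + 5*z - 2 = 18*w^2 + w*(29*z - 5) + 3*z^2 + 5*z - 2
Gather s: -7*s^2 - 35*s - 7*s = -7*s^2 - 42*s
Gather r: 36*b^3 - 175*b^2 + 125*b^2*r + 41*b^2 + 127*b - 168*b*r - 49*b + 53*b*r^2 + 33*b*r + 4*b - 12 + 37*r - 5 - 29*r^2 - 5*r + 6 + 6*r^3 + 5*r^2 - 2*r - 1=36*b^3 - 134*b^2 + 82*b + 6*r^3 + r^2*(53*b - 24) + r*(125*b^2 - 135*b + 30) - 12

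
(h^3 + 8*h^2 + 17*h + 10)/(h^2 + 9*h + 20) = (h^2 + 3*h + 2)/(h + 4)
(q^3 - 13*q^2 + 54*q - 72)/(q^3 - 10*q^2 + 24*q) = (q - 3)/q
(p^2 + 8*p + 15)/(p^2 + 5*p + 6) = (p + 5)/(p + 2)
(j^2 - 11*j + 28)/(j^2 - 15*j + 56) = (j - 4)/(j - 8)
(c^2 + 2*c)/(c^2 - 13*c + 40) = c*(c + 2)/(c^2 - 13*c + 40)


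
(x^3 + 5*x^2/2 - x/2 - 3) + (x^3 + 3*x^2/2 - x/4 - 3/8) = 2*x^3 + 4*x^2 - 3*x/4 - 27/8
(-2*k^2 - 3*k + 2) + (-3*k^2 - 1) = -5*k^2 - 3*k + 1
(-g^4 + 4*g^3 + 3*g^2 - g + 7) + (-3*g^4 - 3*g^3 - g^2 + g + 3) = -4*g^4 + g^3 + 2*g^2 + 10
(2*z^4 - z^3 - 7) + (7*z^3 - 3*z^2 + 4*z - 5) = 2*z^4 + 6*z^3 - 3*z^2 + 4*z - 12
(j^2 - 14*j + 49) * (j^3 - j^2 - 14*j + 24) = j^5 - 15*j^4 + 49*j^3 + 171*j^2 - 1022*j + 1176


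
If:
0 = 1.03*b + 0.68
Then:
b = -0.66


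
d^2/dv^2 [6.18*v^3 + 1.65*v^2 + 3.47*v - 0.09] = 37.08*v + 3.3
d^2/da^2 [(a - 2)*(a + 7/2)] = 2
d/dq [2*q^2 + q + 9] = 4*q + 1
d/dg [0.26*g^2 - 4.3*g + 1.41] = 0.52*g - 4.3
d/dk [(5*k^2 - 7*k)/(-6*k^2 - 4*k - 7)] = (-62*k^2 - 70*k + 49)/(36*k^4 + 48*k^3 + 100*k^2 + 56*k + 49)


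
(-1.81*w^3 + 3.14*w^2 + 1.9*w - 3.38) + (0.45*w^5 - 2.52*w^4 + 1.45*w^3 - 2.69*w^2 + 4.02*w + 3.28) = 0.45*w^5 - 2.52*w^4 - 0.36*w^3 + 0.45*w^2 + 5.92*w - 0.1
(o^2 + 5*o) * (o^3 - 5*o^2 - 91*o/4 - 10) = o^5 - 191*o^3/4 - 495*o^2/4 - 50*o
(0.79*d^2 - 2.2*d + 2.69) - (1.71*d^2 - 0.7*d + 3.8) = -0.92*d^2 - 1.5*d - 1.11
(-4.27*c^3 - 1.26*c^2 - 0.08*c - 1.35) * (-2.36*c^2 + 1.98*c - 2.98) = 10.0772*c^5 - 5.481*c^4 + 10.4186*c^3 + 6.7824*c^2 - 2.4346*c + 4.023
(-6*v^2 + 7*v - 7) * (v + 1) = -6*v^3 + v^2 - 7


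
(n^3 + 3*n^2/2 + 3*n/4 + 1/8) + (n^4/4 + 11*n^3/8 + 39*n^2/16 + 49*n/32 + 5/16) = n^4/4 + 19*n^3/8 + 63*n^2/16 + 73*n/32 + 7/16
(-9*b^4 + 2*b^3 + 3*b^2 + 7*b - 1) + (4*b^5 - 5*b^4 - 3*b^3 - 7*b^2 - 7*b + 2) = 4*b^5 - 14*b^4 - b^3 - 4*b^2 + 1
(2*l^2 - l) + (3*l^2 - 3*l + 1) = 5*l^2 - 4*l + 1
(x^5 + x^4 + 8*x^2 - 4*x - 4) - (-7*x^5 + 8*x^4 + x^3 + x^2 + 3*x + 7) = 8*x^5 - 7*x^4 - x^3 + 7*x^2 - 7*x - 11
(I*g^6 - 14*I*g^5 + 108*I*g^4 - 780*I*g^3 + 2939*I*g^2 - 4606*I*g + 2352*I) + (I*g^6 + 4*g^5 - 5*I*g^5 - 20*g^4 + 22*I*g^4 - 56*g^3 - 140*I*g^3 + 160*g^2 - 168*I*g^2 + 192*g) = 2*I*g^6 + 4*g^5 - 19*I*g^5 - 20*g^4 + 130*I*g^4 - 56*g^3 - 920*I*g^3 + 160*g^2 + 2771*I*g^2 + 192*g - 4606*I*g + 2352*I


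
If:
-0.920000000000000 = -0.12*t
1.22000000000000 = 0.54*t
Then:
No Solution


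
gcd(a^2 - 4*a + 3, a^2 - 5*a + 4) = a - 1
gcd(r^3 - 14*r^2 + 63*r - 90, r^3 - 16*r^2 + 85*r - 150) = r^2 - 11*r + 30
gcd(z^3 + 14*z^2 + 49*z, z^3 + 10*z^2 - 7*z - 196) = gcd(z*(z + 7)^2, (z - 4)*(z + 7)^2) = z^2 + 14*z + 49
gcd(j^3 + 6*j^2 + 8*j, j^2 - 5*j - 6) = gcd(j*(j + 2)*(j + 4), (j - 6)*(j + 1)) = 1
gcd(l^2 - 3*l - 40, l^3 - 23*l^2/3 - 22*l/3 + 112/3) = l - 8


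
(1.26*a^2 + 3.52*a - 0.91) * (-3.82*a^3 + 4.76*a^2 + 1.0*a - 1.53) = -4.8132*a^5 - 7.4488*a^4 + 21.4914*a^3 - 2.7394*a^2 - 6.2956*a + 1.3923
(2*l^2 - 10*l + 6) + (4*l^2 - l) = 6*l^2 - 11*l + 6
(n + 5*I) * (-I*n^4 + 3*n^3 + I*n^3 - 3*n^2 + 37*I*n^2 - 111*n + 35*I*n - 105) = -I*n^5 + 8*n^4 + I*n^4 - 8*n^3 + 52*I*n^3 - 296*n^2 + 20*I*n^2 - 280*n - 555*I*n - 525*I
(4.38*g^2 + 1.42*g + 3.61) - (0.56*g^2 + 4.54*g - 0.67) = 3.82*g^2 - 3.12*g + 4.28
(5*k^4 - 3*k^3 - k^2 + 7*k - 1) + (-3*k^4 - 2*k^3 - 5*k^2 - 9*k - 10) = 2*k^4 - 5*k^3 - 6*k^2 - 2*k - 11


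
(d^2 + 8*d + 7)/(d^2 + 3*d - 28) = (d + 1)/(d - 4)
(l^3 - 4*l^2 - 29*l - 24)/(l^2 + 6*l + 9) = (l^2 - 7*l - 8)/(l + 3)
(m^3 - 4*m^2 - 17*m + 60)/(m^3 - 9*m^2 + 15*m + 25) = (m^2 + m - 12)/(m^2 - 4*m - 5)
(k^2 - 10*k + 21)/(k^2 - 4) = (k^2 - 10*k + 21)/(k^2 - 4)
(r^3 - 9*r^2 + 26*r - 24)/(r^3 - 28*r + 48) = (r - 3)/(r + 6)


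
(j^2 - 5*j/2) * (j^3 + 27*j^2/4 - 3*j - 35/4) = j^5 + 17*j^4/4 - 159*j^3/8 - 5*j^2/4 + 175*j/8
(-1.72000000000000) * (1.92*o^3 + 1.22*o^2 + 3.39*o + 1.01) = -3.3024*o^3 - 2.0984*o^2 - 5.8308*o - 1.7372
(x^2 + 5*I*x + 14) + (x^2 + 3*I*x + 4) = 2*x^2 + 8*I*x + 18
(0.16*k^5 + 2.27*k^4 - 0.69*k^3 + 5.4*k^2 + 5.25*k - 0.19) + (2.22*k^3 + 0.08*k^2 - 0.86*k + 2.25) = 0.16*k^5 + 2.27*k^4 + 1.53*k^3 + 5.48*k^2 + 4.39*k + 2.06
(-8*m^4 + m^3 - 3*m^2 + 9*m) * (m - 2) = -8*m^5 + 17*m^4 - 5*m^3 + 15*m^2 - 18*m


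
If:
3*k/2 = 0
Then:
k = 0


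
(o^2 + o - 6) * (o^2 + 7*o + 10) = o^4 + 8*o^3 + 11*o^2 - 32*o - 60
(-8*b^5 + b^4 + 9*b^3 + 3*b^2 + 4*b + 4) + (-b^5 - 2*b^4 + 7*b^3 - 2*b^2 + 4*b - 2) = -9*b^5 - b^4 + 16*b^3 + b^2 + 8*b + 2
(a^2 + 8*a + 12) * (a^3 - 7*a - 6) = a^5 + 8*a^4 + 5*a^3 - 62*a^2 - 132*a - 72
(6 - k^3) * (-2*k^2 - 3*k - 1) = 2*k^5 + 3*k^4 + k^3 - 12*k^2 - 18*k - 6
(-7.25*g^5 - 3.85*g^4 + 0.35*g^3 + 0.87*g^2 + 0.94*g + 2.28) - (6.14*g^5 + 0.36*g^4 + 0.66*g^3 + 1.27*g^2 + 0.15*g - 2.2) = -13.39*g^5 - 4.21*g^4 - 0.31*g^3 - 0.4*g^2 + 0.79*g + 4.48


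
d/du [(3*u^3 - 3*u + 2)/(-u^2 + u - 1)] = (3*(1 - 3*u^2)*(u^2 - u + 1) + (2*u - 1)*(3*u^3 - 3*u + 2))/(u^2 - u + 1)^2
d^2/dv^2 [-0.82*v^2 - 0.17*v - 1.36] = -1.64000000000000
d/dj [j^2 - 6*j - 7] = 2*j - 6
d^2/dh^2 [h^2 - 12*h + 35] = 2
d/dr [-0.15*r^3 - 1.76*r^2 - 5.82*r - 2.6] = -0.45*r^2 - 3.52*r - 5.82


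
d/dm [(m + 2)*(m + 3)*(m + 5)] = 3*m^2 + 20*m + 31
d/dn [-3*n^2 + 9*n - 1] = 9 - 6*n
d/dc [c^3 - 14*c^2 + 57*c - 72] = 3*c^2 - 28*c + 57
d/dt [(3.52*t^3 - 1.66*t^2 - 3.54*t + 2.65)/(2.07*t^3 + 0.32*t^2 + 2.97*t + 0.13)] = (4.5626*t^4 + 35.5644*t^3 - 18.8811*t^2 - 2.1276*t - 8.3307)/(4.2849*t^6 + 1.3248*t^5 + 12.3982*t^4 + 2.439*t^3 + 8.9041*t^2 + 0.7722*t + 0.0169)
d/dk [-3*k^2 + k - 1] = 1 - 6*k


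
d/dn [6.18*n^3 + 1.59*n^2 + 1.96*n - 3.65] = 18.54*n^2 + 3.18*n + 1.96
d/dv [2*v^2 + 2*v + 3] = 4*v + 2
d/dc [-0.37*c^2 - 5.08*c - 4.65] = -0.74*c - 5.08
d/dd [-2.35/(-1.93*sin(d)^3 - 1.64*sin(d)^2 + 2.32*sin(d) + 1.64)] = (-13.6065*sin(d)^2 - 7.708*sin(d) + 5.452)*cos(d)/(1.93*sin(d)^3 + 1.64*sin(d)^2 - 2.32*sin(d) - 1.64)^2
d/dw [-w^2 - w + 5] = -2*w - 1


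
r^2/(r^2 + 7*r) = r/(r + 7)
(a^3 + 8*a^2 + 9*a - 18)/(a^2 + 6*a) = a + 2 - 3/a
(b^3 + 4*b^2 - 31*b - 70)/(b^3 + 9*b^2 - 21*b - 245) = (b + 2)/(b + 7)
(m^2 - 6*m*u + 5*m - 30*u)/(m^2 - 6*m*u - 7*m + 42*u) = (m + 5)/(m - 7)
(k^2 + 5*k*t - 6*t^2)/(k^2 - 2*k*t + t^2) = (-k - 6*t)/(-k + t)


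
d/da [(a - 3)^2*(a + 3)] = 3*(a - 3)*(a + 1)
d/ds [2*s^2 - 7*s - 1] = 4*s - 7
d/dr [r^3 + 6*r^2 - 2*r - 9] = 3*r^2 + 12*r - 2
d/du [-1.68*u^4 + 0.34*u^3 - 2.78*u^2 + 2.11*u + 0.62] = -6.72*u^3 + 1.02*u^2 - 5.56*u + 2.11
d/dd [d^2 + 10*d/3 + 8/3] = 2*d + 10/3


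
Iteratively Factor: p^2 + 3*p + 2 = (p + 1)*(p + 2)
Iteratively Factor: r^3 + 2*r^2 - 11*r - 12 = (r - 3)*(r^2 + 5*r + 4) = (r - 3)*(r + 1)*(r + 4)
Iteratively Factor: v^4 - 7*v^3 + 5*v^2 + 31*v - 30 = (v - 1)*(v^3 - 6*v^2 - v + 30) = (v - 5)*(v - 1)*(v^2 - v - 6) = (v - 5)*(v - 1)*(v + 2)*(v - 3)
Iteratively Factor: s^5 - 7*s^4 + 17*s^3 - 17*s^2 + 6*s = (s)*(s^4 - 7*s^3 + 17*s^2 - 17*s + 6) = s*(s - 1)*(s^3 - 6*s^2 + 11*s - 6) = s*(s - 1)^2*(s^2 - 5*s + 6) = s*(s - 3)*(s - 1)^2*(s - 2)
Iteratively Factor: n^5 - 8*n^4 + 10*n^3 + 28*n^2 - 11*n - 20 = (n - 4)*(n^4 - 4*n^3 - 6*n^2 + 4*n + 5) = (n - 4)*(n + 1)*(n^3 - 5*n^2 - n + 5) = (n - 5)*(n - 4)*(n + 1)*(n^2 - 1) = (n - 5)*(n - 4)*(n + 1)^2*(n - 1)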